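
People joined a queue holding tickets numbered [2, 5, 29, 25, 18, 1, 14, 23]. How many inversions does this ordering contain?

Sweep left to right; for each value list the smaller values that follow it:
2 → 1 → 1
5 → 1 → 1
29 → 25, 18, 1, 14, 23 → 5
25 → 18, 1, 14, 23 → 4
18 → 1, 14 → 2
1 → none → 0
14 → none → 0
23 → none → 0
Sum: 1 + 1 + 5 + 4 + 2 + 0 + 0 + 0 = 13

There are 13 inversions.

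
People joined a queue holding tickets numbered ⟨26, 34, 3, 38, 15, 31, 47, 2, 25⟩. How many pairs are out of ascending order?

Sweep left to right; for each value list the smaller values that follow it:
26: 4
34: 5
3: 1
38: 4
15: 1
31: 2
47: 2
2: 0
25: 0
Sum: 4 + 5 + 1 + 4 + 1 + 2 + 2 + 0 + 0 = 19

19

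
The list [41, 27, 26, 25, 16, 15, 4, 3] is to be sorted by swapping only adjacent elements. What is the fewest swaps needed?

There are 28 swaps.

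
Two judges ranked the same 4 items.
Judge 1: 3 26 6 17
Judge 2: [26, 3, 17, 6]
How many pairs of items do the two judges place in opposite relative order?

2 discordant pairs

Assign each item its position (1..4) in the first ordering, then rewrite the second ordering as that position sequence:
positions: 3→1, 26→2, 6→3, 17→4
second ordering as positions: [2, 1, 4, 3]
Discordant pairs = inversions in this position sequence.
2: 1 → 1
1: 0
4: 3 → 1
3: 0
Total: 1 + 0 + 1 + 0 = 2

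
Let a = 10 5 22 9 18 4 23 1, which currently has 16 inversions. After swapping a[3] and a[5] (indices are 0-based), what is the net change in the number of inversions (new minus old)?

Positions 3 and 5 hold 9 and 4; after swapping, the array is [10, 5, 22, 4, 18, 9, 23, 1].
For each element, count later entries that are smaller:
10: 4
5: 2
22: 4
4: 1
18: 2
9: 1
23: 1
1: 0
Sum: 4 + 2 + 4 + 1 + 2 + 1 + 1 + 0 = 15
Change: 15 − 16 = -1

-1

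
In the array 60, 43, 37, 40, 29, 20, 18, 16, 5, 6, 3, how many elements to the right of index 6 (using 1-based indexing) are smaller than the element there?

The element at index 6 is 20.
Elements after it: 18, 16, 5, 6, 3
Those smaller than 20: 18, 16, 5, 6, 3

5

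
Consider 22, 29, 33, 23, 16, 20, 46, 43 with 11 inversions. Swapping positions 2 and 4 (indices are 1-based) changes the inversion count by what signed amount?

-1

Positions 2 and 4 hold 29 and 23; after swapping, the array is [22, 23, 33, 29, 16, 20, 46, 43].
For each element, count later entries that are smaller:
22 → 16, 20 → 2
23 → 16, 20 → 2
33 → 29, 16, 20 → 3
29 → 16, 20 → 2
16 → none → 0
20 → none → 0
46 → 43 → 1
43 → none → 0
Sum: 2 + 2 + 3 + 2 + 0 + 0 + 1 + 0 = 10
Change: 10 − 11 = -1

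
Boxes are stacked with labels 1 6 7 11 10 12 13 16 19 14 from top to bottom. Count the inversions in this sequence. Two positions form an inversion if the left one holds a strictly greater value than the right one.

For each element, count later entries that are smaller:
1: 0
6: 0
7: 0
11: 1
10: 0
12: 0
13: 0
16: 1
19: 1
14: 0
Sum: 0 + 0 + 0 + 1 + 0 + 0 + 0 + 1 + 1 + 0 = 3

3 inversions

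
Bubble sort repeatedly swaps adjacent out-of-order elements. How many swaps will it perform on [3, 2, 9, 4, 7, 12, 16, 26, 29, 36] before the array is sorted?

Swaps: 3

Each adjacent swap fixes exactly one inversion, so the minimum swap count equals the number of inversions.
Count inversions — for each element, later elements that are smaller:
3: 2 → 1
2: none → 0
9: 4, 7 → 2
4: none → 0
7: none → 0
12: none → 0
16: none → 0
26: none → 0
29: none → 0
36: none → 0
Total inversions: 1 + 0 + 2 + 0 + 0 + 0 + 0 + 0 + 0 + 0 = 3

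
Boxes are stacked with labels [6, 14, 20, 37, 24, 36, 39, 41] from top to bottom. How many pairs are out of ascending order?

Inversions: 2

Sweep left to right; for each value list the smaller values that follow it:
6: 0
14: 0
20: 0
37: 2
24: 0
36: 0
39: 0
41: 0
Sum: 0 + 0 + 0 + 2 + 0 + 0 + 0 + 0 = 2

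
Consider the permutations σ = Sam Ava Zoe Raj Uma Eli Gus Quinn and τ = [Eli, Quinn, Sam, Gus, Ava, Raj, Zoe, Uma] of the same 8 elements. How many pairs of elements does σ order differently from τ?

16

Assign each item its position (1..8) in the first ordering, then rewrite the second ordering as that position sequence:
positions: Sam→1, Ava→2, Zoe→3, Raj→4, Uma→5, Eli→6, Gus→7, Quinn→8
second ordering as positions: [6, 8, 1, 7, 2, 4, 3, 5]
Discordant pairs = inversions in this position sequence.
6: 1, 2, 4, 3, 5 → 5
8: 1, 7, 2, 4, 3, 5 → 6
1: 0
7: 2, 4, 3, 5 → 4
2: 0
4: 3 → 1
3: 0
5: 0
Total: 5 + 6 + 0 + 4 + 0 + 1 + 0 + 0 = 16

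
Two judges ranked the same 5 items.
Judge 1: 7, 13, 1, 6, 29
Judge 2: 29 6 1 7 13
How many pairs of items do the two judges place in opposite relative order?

9

Assign each item its position (1..5) in the first ordering, then rewrite the second ordering as that position sequence:
positions: 7→1, 13→2, 1→3, 6→4, 29→5
second ordering as positions: [5, 4, 3, 1, 2]
Discordant pairs = inversions in this position sequence.
5: 4, 3, 1, 2 → 4
4: 3, 1, 2 → 3
3: 1, 2 → 2
1: 0
2: 0
Total: 4 + 3 + 2 + 0 + 0 = 9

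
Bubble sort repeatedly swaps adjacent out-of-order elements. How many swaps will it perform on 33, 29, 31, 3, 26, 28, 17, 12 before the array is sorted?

22 adjacent swaps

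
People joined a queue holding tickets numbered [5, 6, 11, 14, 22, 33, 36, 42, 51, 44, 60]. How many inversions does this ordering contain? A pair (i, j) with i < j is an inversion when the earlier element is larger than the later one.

For each element, count later entries that are smaller:
5: 0
6: 0
11: 0
14: 0
22: 0
33: 0
36: 0
42: 0
51: 1
44: 0
60: 0
Sum: 0 + 0 + 0 + 0 + 0 + 0 + 0 + 0 + 1 + 0 + 0 = 1

1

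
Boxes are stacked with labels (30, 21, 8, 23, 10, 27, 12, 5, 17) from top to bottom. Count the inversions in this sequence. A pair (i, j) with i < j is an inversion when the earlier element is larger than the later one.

Count, for each position, how many later elements it exceeds:
30 → 21, 8, 23, 10, 27, 12, 5, 17 → 8
21 → 8, 10, 12, 5, 17 → 5
8 → 5 → 1
23 → 10, 12, 5, 17 → 4
10 → 5 → 1
27 → 12, 5, 17 → 3
12 → 5 → 1
5 → none → 0
17 → none → 0
Sum: 8 + 5 + 1 + 4 + 1 + 3 + 1 + 0 + 0 = 23

23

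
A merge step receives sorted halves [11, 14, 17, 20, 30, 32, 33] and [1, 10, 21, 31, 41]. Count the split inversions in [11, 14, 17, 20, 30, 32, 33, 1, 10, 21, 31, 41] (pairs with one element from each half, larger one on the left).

19

Take each right-half value and tally the left-half values above it:
r = 1: 11, 14, 17, 20, 30, 32, 33 → 7
r = 10: 11, 14, 17, 20, 30, 32, 33 → 7
r = 21: 30, 32, 33 → 3
r = 31: 32, 33 → 2
r = 41: none → 0
Cross-inversions: 7 + 7 + 3 + 2 + 0 = 19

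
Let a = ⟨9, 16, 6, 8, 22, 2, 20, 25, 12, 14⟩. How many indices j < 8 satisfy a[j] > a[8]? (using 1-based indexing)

0

The element at index 8 is 25.
Elements before it: 9, 16, 6, 8, 22, 2, 20
None of them are larger than 25.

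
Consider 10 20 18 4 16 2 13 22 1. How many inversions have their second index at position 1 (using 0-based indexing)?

The element at index 1 is 20.
Elements before it: 10
None of them are larger than 20.

0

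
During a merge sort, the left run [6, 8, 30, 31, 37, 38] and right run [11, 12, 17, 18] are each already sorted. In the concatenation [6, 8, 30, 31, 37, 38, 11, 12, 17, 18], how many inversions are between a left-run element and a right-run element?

16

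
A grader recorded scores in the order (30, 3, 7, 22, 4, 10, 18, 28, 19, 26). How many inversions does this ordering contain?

16

Count, for each position, how many later elements it exceeds:
30 → 3, 7, 22, 4, 10, 18, 28, 19, 26 → 9
3 → none → 0
7 → 4 → 1
22 → 4, 10, 18, 19 → 4
4 → none → 0
10 → none → 0
18 → none → 0
28 → 19, 26 → 2
19 → none → 0
26 → none → 0
Sum: 9 + 0 + 1 + 4 + 0 + 0 + 0 + 2 + 0 + 0 = 16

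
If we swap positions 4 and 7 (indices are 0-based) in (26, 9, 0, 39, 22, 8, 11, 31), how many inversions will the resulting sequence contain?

Positions 4 and 7 hold 22 and 31; after swapping, the array is [26, 9, 0, 39, 31, 8, 11, 22].
For each element, count later entries that are smaller:
26: 5
9: 2
0: 0
39: 4
31: 3
8: 0
11: 0
22: 0
Sum: 5 + 2 + 0 + 4 + 3 + 0 + 0 + 0 = 14

Inversions: 14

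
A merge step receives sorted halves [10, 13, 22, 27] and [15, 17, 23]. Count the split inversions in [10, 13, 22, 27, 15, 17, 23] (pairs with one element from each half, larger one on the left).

Count, for every r in R, how many entries of L exceed r:
r = 15: 22, 27 → 2
r = 17: 22, 27 → 2
r = 23: 27 → 1
Cross-inversions: 2 + 2 + 1 = 5

5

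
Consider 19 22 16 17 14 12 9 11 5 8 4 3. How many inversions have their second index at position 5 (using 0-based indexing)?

5

The element at index 5 is 12.
Elements before it: 19, 22, 16, 17, 14
Those larger than 12: 19, 22, 16, 17, 14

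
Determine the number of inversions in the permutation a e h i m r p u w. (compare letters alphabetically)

1

Count, for each position, how many later elements it exceeds:
a → none → 0
e → none → 0
h → none → 0
i → none → 0
m → none → 0
r → p → 1
p → none → 0
u → none → 0
w → none → 0
Sum: 0 + 0 + 0 + 0 + 0 + 1 + 0 + 0 + 0 = 1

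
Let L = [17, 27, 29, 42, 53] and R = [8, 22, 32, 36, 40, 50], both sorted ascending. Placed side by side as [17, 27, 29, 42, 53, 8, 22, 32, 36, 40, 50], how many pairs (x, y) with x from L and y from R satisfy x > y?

Count, for every r in R, how many entries of L exceed r:
r = 8: 17, 27, 29, 42, 53 → 5
r = 22: 27, 29, 42, 53 → 4
r = 32: 42, 53 → 2
r = 36: 42, 53 → 2
r = 40: 42, 53 → 2
r = 50: 53 → 1
Cross-inversions: 5 + 4 + 2 + 2 + 2 + 1 = 16

Split inversions: 16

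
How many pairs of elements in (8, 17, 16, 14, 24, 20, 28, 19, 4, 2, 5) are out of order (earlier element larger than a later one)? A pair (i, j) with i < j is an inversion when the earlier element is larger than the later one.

32

For each element, count later entries that are smaller:
8: 3
17: 5
16: 4
14: 3
24: 5
20: 4
28: 4
19: 3
4: 1
2: 0
5: 0
Sum: 3 + 5 + 4 + 3 + 5 + 4 + 4 + 3 + 1 + 0 + 0 = 32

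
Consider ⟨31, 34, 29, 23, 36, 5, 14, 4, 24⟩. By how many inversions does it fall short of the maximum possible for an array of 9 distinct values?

10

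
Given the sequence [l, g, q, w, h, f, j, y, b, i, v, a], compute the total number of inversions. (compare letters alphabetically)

38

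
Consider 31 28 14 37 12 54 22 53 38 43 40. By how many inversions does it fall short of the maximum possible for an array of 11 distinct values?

36

Maximum inversions for 11 distinct elements is C(11, 2) = 11·10/2 = 55.
Current inversions — for each element, count later smaller elements:
31: 4
28: 3
14: 1
37: 2
12: 0
54: 5
22: 0
53: 3
38: 0
43: 1
40: 0
Current total: 4 + 3 + 1 + 2 + 0 + 5 + 0 + 3 + 0 + 1 + 0 = 19
Shortfall: 55 − 19 = 36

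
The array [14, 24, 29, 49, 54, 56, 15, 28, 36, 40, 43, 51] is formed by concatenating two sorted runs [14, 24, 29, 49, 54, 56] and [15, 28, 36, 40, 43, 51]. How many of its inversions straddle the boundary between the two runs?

20 cross-inversions

Take each right-half value and tally the left-half values above it:
r = 15: 24, 29, 49, 54, 56 → 5
r = 28: 29, 49, 54, 56 → 4
r = 36: 49, 54, 56 → 3
r = 40: 49, 54, 56 → 3
r = 43: 49, 54, 56 → 3
r = 51: 54, 56 → 2
Cross-inversions: 5 + 4 + 3 + 3 + 3 + 2 = 20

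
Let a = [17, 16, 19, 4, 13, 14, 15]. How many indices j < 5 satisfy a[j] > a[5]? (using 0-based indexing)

3

The element at index 5 is 14.
Elements before it: 17, 16, 19, 4, 13
Those larger than 14: 17, 16, 19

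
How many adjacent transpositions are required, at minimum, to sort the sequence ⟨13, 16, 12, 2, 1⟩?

There are 9 adjacent swaps.

Minimum adjacent swaps = number of inversions (each swap of adjacent out-of-order elements removes one inversion and no swap can remove more).
Count inversions — for each element, later elements that are smaller:
13: 12, 2, 1 → 3
16: 12, 2, 1 → 3
12: 2, 1 → 2
2: 1 → 1
1: none → 0
Total inversions: 3 + 3 + 2 + 1 + 0 = 9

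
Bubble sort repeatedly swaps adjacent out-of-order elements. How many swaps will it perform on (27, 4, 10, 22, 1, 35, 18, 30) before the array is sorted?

11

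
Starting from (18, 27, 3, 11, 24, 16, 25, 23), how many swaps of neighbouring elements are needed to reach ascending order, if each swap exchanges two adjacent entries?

Minimum adjacent swaps = number of inversions (each swap of adjacent out-of-order elements removes one inversion and no swap can remove more).
Count inversions — for each element, later elements that are smaller:
18: 3, 11, 16 → 3
27: 3, 11, 24, 16, 25, 23 → 6
3: none → 0
11: none → 0
24: 16, 23 → 2
16: none → 0
25: 23 → 1
23: none → 0
Total inversions: 3 + 6 + 0 + 0 + 2 + 0 + 1 + 0 = 12

12 adjacent swaps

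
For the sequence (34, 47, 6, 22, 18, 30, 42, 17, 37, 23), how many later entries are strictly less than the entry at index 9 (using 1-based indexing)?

1

The element at index 9 is 37.
Elements after it: 23
Those smaller than 37: 23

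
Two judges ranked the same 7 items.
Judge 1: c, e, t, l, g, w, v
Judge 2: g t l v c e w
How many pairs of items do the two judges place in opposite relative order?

Assign each item its position (1..7) in the first ordering, then rewrite the second ordering as that position sequence:
positions: c→1, e→2, t→3, l→4, g→5, w→6, v→7
second ordering as positions: [5, 3, 4, 7, 1, 2, 6]
Discordant pairs = inversions in this position sequence.
5: 3, 4, 1, 2 → 4
3: 1, 2 → 2
4: 1, 2 → 2
7: 1, 2, 6 → 3
1: 0
2: 0
6: 0
Total: 4 + 2 + 2 + 3 + 0 + 0 + 0 = 11

11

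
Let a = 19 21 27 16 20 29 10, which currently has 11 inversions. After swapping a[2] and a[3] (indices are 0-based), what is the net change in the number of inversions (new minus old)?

-1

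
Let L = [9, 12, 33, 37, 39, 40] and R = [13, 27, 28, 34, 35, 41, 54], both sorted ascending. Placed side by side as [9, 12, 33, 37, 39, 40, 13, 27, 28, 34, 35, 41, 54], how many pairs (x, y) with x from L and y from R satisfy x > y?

18

Take each right-half value and tally the left-half values above it:
r = 13: 33, 37, 39, 40 → 4
r = 27: 33, 37, 39, 40 → 4
r = 28: 33, 37, 39, 40 → 4
r = 34: 37, 39, 40 → 3
r = 35: 37, 39, 40 → 3
r = 41: none → 0
r = 54: none → 0
Cross-inversions: 4 + 4 + 4 + 3 + 3 + 0 + 0 = 18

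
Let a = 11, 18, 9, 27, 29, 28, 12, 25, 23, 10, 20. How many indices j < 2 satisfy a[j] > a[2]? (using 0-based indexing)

2

The element at index 2 is 9.
Elements before it: 11, 18
Those larger than 9: 11, 18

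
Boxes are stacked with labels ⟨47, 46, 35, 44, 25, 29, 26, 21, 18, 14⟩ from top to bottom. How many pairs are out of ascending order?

42

Count, for each position, how many later elements it exceeds:
47 → 46, 35, 44, 25, 29, 26, 21, 18, 14 → 9
46 → 35, 44, 25, 29, 26, 21, 18, 14 → 8
35 → 25, 29, 26, 21, 18, 14 → 6
44 → 25, 29, 26, 21, 18, 14 → 6
25 → 21, 18, 14 → 3
29 → 26, 21, 18, 14 → 4
26 → 21, 18, 14 → 3
21 → 18, 14 → 2
18 → 14 → 1
14 → none → 0
Sum: 9 + 8 + 6 + 6 + 3 + 4 + 3 + 2 + 1 + 0 = 42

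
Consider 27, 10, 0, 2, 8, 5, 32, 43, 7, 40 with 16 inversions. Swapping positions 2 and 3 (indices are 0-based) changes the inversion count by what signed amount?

+1

Positions 2 and 3 hold 0 and 2; after swapping, the array is [27, 10, 2, 0, 8, 5, 32, 43, 7, 40].
For each element, count later entries that are smaller:
27 → 10, 2, 0, 8, 5, 7 → 6
10 → 2, 0, 8, 5, 7 → 5
2 → 0 → 1
0 → none → 0
8 → 5, 7 → 2
5 → none → 0
32 → 7 → 1
43 → 7, 40 → 2
7 → none → 0
40 → none → 0
Sum: 6 + 5 + 1 + 0 + 2 + 0 + 1 + 2 + 0 + 0 = 17
Change: 17 − 16 = +1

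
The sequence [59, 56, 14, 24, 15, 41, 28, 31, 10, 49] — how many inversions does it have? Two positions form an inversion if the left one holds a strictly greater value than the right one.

Count, for each position, how many later elements it exceeds:
59: 9
56: 8
14: 1
24: 2
15: 1
41: 3
28: 1
31: 1
10: 0
49: 0
Sum: 9 + 8 + 1 + 2 + 1 + 3 + 1 + 1 + 0 + 0 = 26

Out-of-order pairs: 26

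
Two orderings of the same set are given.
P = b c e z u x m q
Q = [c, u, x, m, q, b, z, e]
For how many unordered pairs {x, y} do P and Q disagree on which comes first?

Assign each item its position (1..8) in the first ordering, then rewrite the second ordering as that position sequence:
positions: b→1, c→2, e→3, z→4, u→5, x→6, m→7, q→8
second ordering as positions: [2, 5, 6, 7, 8, 1, 4, 3]
Discordant pairs = inversions in this position sequence.
2: 1 → 1
5: 1, 4, 3 → 3
6: 1, 4, 3 → 3
7: 1, 4, 3 → 3
8: 1, 4, 3 → 3
1: 0
4: 3 → 1
3: 0
Total: 1 + 3 + 3 + 3 + 3 + 0 + 1 + 0 = 14

14 disagreeing pairs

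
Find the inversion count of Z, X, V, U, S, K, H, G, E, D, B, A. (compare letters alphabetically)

For each element, count later entries that are smaller:
Z → X, V, U, S, K, H, G, E, D, B, A → 11
X → V, U, S, K, H, G, E, D, B, A → 10
V → U, S, K, H, G, E, D, B, A → 9
U → S, K, H, G, E, D, B, A → 8
S → K, H, G, E, D, B, A → 7
K → H, G, E, D, B, A → 6
H → G, E, D, B, A → 5
G → E, D, B, A → 4
E → D, B, A → 3
D → B, A → 2
B → A → 1
A → none → 0
Sum: 11 + 10 + 9 + 8 + 7 + 6 + 5 + 4 + 3 + 2 + 1 + 0 = 66

66 out-of-order pairs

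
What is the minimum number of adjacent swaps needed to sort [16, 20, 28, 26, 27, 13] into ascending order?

7 adjacent swaps

The minimum number of adjacent swaps to sort an array equals its inversion count, since every such swap removes exactly one inversion.
Count inversions — for each element, later elements that are smaller:
16: 13 → 1
20: 13 → 1
28: 26, 27, 13 → 3
26: 13 → 1
27: 13 → 1
13: none → 0
Total inversions: 1 + 1 + 3 + 1 + 1 + 0 = 7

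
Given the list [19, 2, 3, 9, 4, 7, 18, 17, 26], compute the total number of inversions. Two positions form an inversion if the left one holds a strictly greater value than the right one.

There are 10 inversions.

Element-by-element contributions:
19: 7
2: 0
3: 0
9: 2
4: 0
7: 0
18: 1
17: 0
26: 0
Sum: 7 + 0 + 0 + 2 + 0 + 0 + 1 + 0 + 0 = 10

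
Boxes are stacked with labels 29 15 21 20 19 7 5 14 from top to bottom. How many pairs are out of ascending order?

Sweep left to right; for each value list the smaller values that follow it:
29 → 15, 21, 20, 19, 7, 5, 14 → 7
15 → 7, 5, 14 → 3
21 → 20, 19, 7, 5, 14 → 5
20 → 19, 7, 5, 14 → 4
19 → 7, 5, 14 → 3
7 → 5 → 1
5 → none → 0
14 → none → 0
Sum: 7 + 3 + 5 + 4 + 3 + 1 + 0 + 0 = 23

Out-of-order pairs: 23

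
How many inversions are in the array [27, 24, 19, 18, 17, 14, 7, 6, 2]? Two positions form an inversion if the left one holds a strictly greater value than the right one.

Element-by-element contributions:
27 → 24, 19, 18, 17, 14, 7, 6, 2 → 8
24 → 19, 18, 17, 14, 7, 6, 2 → 7
19 → 18, 17, 14, 7, 6, 2 → 6
18 → 17, 14, 7, 6, 2 → 5
17 → 14, 7, 6, 2 → 4
14 → 7, 6, 2 → 3
7 → 6, 2 → 2
6 → 2 → 1
2 → none → 0
Sum: 8 + 7 + 6 + 5 + 4 + 3 + 2 + 1 + 0 = 36

There are 36 inversions.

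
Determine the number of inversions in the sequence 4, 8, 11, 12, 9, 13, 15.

2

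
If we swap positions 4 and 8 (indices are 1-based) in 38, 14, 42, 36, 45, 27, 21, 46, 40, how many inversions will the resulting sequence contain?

18 inversions

Positions 4 and 8 hold 36 and 46; after swapping, the array is [38, 14, 42, 46, 45, 27, 21, 36, 40].
For each element, count later entries that are smaller:
38 → 14, 27, 21, 36 → 4
14 → none → 0
42 → 27, 21, 36, 40 → 4
46 → 45, 27, 21, 36, 40 → 5
45 → 27, 21, 36, 40 → 4
27 → 21 → 1
21 → none → 0
36 → none → 0
40 → none → 0
Sum: 4 + 0 + 4 + 5 + 4 + 1 + 0 + 0 + 0 = 18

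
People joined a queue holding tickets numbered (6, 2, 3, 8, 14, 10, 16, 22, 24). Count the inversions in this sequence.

Count, for each position, how many later elements it exceeds:
6 → 2, 3 → 2
2 → none → 0
3 → none → 0
8 → none → 0
14 → 10 → 1
10 → none → 0
16 → none → 0
22 → none → 0
24 → none → 0
Sum: 2 + 0 + 0 + 0 + 1 + 0 + 0 + 0 + 0 = 3

3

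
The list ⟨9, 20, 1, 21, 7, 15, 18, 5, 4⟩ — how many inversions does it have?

Element-by-element contributions:
9: 4
20: 6
1: 0
21: 5
7: 2
15: 2
18: 2
5: 1
4: 0
Sum: 4 + 6 + 0 + 5 + 2 + 2 + 2 + 1 + 0 = 22

22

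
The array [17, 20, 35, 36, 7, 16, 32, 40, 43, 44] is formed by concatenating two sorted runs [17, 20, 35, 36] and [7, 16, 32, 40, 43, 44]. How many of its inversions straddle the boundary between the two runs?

For each element r of the right run, count left-run elements greater than r:
r = 7: 17, 20, 35, 36 → 4
r = 16: 17, 20, 35, 36 → 4
r = 32: 35, 36 → 2
r = 40: none → 0
r = 43: none → 0
r = 44: none → 0
Cross-inversions: 4 + 4 + 2 + 0 + 0 + 0 = 10

10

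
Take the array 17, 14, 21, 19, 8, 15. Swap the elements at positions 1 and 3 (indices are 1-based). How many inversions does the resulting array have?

Positions 1 and 3 hold 17 and 21; after swapping, the array is [21, 14, 17, 19, 8, 15].
Element-by-element contributions:
21: 5
14: 1
17: 2
19: 2
8: 0
15: 0
Sum: 5 + 1 + 2 + 2 + 0 + 0 = 10

10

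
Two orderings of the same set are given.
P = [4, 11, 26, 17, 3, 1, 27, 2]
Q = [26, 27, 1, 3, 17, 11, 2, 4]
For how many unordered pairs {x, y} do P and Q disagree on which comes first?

Disagreeing pairs: 18

Assign each item its position (1..8) in the first ordering, then rewrite the second ordering as that position sequence:
positions: 4→1, 11→2, 26→3, 17→4, 3→5, 1→6, 27→7, 2→8
second ordering as positions: [3, 7, 6, 5, 4, 2, 8, 1]
Discordant pairs = inversions in this position sequence.
3: 2, 1 → 2
7: 6, 5, 4, 2, 1 → 5
6: 5, 4, 2, 1 → 4
5: 4, 2, 1 → 3
4: 2, 1 → 2
2: 1 → 1
8: 1 → 1
1: 0
Total: 2 + 5 + 4 + 3 + 2 + 1 + 1 + 0 = 18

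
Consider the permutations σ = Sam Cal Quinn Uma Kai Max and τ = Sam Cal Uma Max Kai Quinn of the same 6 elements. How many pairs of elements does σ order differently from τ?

Assign each item its position (1..6) in the first ordering, then rewrite the second ordering as that position sequence:
positions: Sam→1, Cal→2, Quinn→3, Uma→4, Kai→5, Max→6
second ordering as positions: [1, 2, 4, 6, 5, 3]
Discordant pairs = inversions in this position sequence.
1: 0
2: 0
4: 3 → 1
6: 5, 3 → 2
5: 3 → 1
3: 0
Total: 0 + 0 + 1 + 2 + 1 + 0 = 4

4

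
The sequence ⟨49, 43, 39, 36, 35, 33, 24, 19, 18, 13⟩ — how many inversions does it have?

There are 45 out-of-order pairs.

Count, for each position, how many later elements it exceeds:
49: 9
43: 8
39: 7
36: 6
35: 5
33: 4
24: 3
19: 2
18: 1
13: 0
Sum: 9 + 8 + 7 + 6 + 5 + 4 + 3 + 2 + 1 + 0 = 45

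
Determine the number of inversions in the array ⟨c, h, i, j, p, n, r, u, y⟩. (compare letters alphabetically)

Count, for each position, how many later elements it exceeds:
c → none → 0
h → none → 0
i → none → 0
j → none → 0
p → n → 1
n → none → 0
r → none → 0
u → none → 0
y → none → 0
Sum: 0 + 0 + 0 + 0 + 1 + 0 + 0 + 0 + 0 = 1

1 out-of-order pair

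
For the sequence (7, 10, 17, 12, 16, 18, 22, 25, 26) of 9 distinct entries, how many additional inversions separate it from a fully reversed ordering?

34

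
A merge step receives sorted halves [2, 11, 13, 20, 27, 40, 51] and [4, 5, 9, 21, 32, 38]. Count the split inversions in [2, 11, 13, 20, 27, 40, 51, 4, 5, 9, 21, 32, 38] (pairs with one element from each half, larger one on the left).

Take each right-half value and tally the left-half values above it:
r = 4: 11, 13, 20, 27, 40, 51 → 6
r = 5: 11, 13, 20, 27, 40, 51 → 6
r = 9: 11, 13, 20, 27, 40, 51 → 6
r = 21: 27, 40, 51 → 3
r = 32: 40, 51 → 2
r = 38: 40, 51 → 2
Cross-inversions: 6 + 6 + 6 + 3 + 2 + 2 = 25

25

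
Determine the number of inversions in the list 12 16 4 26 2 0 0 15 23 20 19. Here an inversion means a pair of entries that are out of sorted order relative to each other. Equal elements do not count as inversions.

Count, for each position, how many later elements it exceeds:
12: 4
16: 5
4: 3
26: 7
2: 2
0: 0
0: 0
15: 0
23: 2
20: 1
19: 0
Sum: 4 + 5 + 3 + 7 + 2 + 0 + 0 + 0 + 2 + 1 + 0 = 24

24 inversions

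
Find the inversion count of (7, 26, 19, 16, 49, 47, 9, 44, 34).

14

Element-by-element contributions:
7 → none → 0
26 → 19, 16, 9 → 3
19 → 16, 9 → 2
16 → 9 → 1
49 → 47, 9, 44, 34 → 4
47 → 9, 44, 34 → 3
9 → none → 0
44 → 34 → 1
34 → none → 0
Sum: 0 + 3 + 2 + 1 + 4 + 3 + 0 + 1 + 0 = 14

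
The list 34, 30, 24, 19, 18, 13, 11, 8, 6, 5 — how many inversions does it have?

45

Sweep left to right; for each value list the smaller values that follow it:
34 → 30, 24, 19, 18, 13, 11, 8, 6, 5 → 9
30 → 24, 19, 18, 13, 11, 8, 6, 5 → 8
24 → 19, 18, 13, 11, 8, 6, 5 → 7
19 → 18, 13, 11, 8, 6, 5 → 6
18 → 13, 11, 8, 6, 5 → 5
13 → 11, 8, 6, 5 → 4
11 → 8, 6, 5 → 3
8 → 6, 5 → 2
6 → 5 → 1
5 → none → 0
Sum: 9 + 8 + 7 + 6 + 5 + 4 + 3 + 2 + 1 + 0 = 45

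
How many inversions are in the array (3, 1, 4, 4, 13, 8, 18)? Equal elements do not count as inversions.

2

Listing every pair i<j with a[i]>a[j] (using 0-based positions):
(0,1): 3 > 1
(4,5): 13 > 8
That's 2 pairs.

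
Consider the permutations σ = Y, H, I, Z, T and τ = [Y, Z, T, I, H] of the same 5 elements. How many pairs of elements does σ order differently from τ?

Assign each item its position (1..5) in the first ordering, then rewrite the second ordering as that position sequence:
positions: Y→1, H→2, I→3, Z→4, T→5
second ordering as positions: [1, 4, 5, 3, 2]
Discordant pairs = inversions in this position sequence.
1: 0
4: 3, 2 → 2
5: 3, 2 → 2
3: 2 → 1
2: 0
Total: 0 + 2 + 2 + 1 + 0 = 5

There are 5 discordant pairs.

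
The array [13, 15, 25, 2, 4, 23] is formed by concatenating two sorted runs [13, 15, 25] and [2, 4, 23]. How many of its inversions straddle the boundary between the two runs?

For each element r of the right run, count left-run elements greater than r:
r = 2: 13, 15, 25 → 3
r = 4: 13, 15, 25 → 3
r = 23: 25 → 1
Cross-inversions: 3 + 3 + 1 = 7

7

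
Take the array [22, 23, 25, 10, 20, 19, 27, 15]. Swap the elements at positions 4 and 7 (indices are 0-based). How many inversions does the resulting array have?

There are 13 inversions.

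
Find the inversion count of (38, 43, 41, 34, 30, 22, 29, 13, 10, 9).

Inversions: 42

Sweep left to right; for each value list the smaller values that follow it:
38 → 34, 30, 22, 29, 13, 10, 9 → 7
43 → 41, 34, 30, 22, 29, 13, 10, 9 → 8
41 → 34, 30, 22, 29, 13, 10, 9 → 7
34 → 30, 22, 29, 13, 10, 9 → 6
30 → 22, 29, 13, 10, 9 → 5
22 → 13, 10, 9 → 3
29 → 13, 10, 9 → 3
13 → 10, 9 → 2
10 → 9 → 1
9 → none → 0
Sum: 7 + 8 + 7 + 6 + 5 + 3 + 3 + 2 + 1 + 0 = 42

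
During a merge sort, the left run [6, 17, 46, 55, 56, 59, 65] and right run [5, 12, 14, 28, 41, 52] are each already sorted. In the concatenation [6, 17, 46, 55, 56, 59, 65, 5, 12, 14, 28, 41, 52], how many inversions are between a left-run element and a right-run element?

33

Take each right-half value and tally the left-half values above it:
r = 5: 6, 17, 46, 55, 56, 59, 65 → 7
r = 12: 17, 46, 55, 56, 59, 65 → 6
r = 14: 17, 46, 55, 56, 59, 65 → 6
r = 28: 46, 55, 56, 59, 65 → 5
r = 41: 46, 55, 56, 59, 65 → 5
r = 52: 55, 56, 59, 65 → 4
Cross-inversions: 7 + 6 + 6 + 5 + 5 + 4 = 33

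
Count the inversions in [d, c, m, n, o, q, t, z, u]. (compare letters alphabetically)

Sweep left to right; for each value list the smaller values that follow it:
d → c → 1
c → none → 0
m → none → 0
n → none → 0
o → none → 0
q → none → 0
t → none → 0
z → u → 1
u → none → 0
Sum: 1 + 0 + 0 + 0 + 0 + 0 + 0 + 1 + 0 = 2

2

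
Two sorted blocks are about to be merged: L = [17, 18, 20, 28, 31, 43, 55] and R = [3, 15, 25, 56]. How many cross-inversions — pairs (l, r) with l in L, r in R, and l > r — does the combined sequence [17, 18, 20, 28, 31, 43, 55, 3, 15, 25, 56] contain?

18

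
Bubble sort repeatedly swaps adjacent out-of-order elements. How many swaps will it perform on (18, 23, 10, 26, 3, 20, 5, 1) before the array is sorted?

20

The minimum number of adjacent swaps to sort an array equals its inversion count, since every such swap removes exactly one inversion.
Count inversions — for each element, later elements that are smaller:
18: 10, 3, 5, 1 → 4
23: 10, 3, 20, 5, 1 → 5
10: 3, 5, 1 → 3
26: 3, 20, 5, 1 → 4
3: 1 → 1
20: 5, 1 → 2
5: 1 → 1
1: none → 0
Total inversions: 4 + 5 + 3 + 4 + 1 + 2 + 1 + 0 = 20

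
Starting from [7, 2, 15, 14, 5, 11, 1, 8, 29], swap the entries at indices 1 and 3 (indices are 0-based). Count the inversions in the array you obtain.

17

Positions 1 and 3 hold 2 and 14; after swapping, the array is [7, 14, 15, 2, 5, 11, 1, 8, 29].
For each element, count later entries that are smaller:
7 → 2, 5, 1 → 3
14 → 2, 5, 11, 1, 8 → 5
15 → 2, 5, 11, 1, 8 → 5
2 → 1 → 1
5 → 1 → 1
11 → 1, 8 → 2
1 → none → 0
8 → none → 0
29 → none → 0
Sum: 3 + 5 + 5 + 1 + 1 + 2 + 0 + 0 + 0 = 17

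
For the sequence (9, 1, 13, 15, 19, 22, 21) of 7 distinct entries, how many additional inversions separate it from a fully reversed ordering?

19 inversions short

Maximum inversions for 7 distinct elements is C(7, 2) = 7·6/2 = 21.
Current inversions — for each element, count later smaller elements:
9: 1
1: 0
13: 0
15: 0
19: 0
22: 1
21: 0
Current total: 1 + 0 + 0 + 0 + 0 + 1 + 0 = 2
Shortfall: 21 − 2 = 19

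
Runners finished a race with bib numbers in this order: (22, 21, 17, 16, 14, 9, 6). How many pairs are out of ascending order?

21

For each element, count later entries that are smaller:
22 → 21, 17, 16, 14, 9, 6 → 6
21 → 17, 16, 14, 9, 6 → 5
17 → 16, 14, 9, 6 → 4
16 → 14, 9, 6 → 3
14 → 9, 6 → 2
9 → 6 → 1
6 → none → 0
Sum: 6 + 5 + 4 + 3 + 2 + 1 + 0 = 21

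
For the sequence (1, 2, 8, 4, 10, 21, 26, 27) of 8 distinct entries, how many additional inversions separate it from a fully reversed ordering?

Maximum inversions for 8 distinct elements is C(8, 2) = 8·7/2 = 28.
Current inversions — for each element, count later smaller elements:
1: 0
2: 0
8: 1
4: 0
10: 0
21: 0
26: 0
27: 0
Current total: 0 + 0 + 1 + 0 + 0 + 0 + 0 + 0 = 1
Shortfall: 28 − 1 = 27

27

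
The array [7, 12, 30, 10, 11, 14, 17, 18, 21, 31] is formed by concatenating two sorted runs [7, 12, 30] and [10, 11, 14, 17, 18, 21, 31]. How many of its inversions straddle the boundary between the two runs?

8 split inversions

Take each right-half value and tally the left-half values above it:
r = 10: 12, 30 → 2
r = 11: 12, 30 → 2
r = 14: 30 → 1
r = 17: 30 → 1
r = 18: 30 → 1
r = 21: 30 → 1
r = 31: none → 0
Cross-inversions: 2 + 2 + 1 + 1 + 1 + 1 + 0 = 8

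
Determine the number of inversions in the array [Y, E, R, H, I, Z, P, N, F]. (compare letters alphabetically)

20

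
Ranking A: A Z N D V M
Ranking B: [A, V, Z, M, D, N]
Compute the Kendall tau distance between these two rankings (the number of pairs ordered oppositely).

Assign each item its position (1..6) in the first ordering, then rewrite the second ordering as that position sequence:
positions: A→1, Z→2, N→3, D→4, V→5, M→6
second ordering as positions: [1, 5, 2, 6, 4, 3]
Discordant pairs = inversions in this position sequence.
1: 0
5: 2, 4, 3 → 3
2: 0
6: 4, 3 → 2
4: 3 → 1
3: 0
Total: 0 + 3 + 0 + 2 + 1 + 0 = 6

6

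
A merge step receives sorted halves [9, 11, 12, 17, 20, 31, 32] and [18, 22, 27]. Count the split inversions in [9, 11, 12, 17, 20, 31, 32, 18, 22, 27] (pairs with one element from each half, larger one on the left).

There are 7 split inversions.

Take each right-half value and tally the left-half values above it:
r = 18: 20, 31, 32 → 3
r = 22: 31, 32 → 2
r = 27: 31, 32 → 2
Cross-inversions: 3 + 2 + 2 = 7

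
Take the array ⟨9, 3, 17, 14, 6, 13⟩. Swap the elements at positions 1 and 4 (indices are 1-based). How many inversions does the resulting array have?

8

Positions 1 and 4 hold 9 and 14; after swapping, the array is [14, 3, 17, 9, 6, 13].
Element-by-element contributions:
14: 4
3: 0
17: 3
9: 1
6: 0
13: 0
Sum: 4 + 0 + 3 + 1 + 0 + 0 = 8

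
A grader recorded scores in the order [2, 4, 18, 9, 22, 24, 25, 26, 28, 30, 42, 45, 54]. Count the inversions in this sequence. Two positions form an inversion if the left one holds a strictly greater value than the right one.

1

For each element, count later entries that are smaller:
2: 0
4: 0
18: 1
9: 0
22: 0
24: 0
25: 0
26: 0
28: 0
30: 0
42: 0
45: 0
54: 0
Sum: 0 + 0 + 1 + 0 + 0 + 0 + 0 + 0 + 0 + 0 + 0 + 0 + 0 = 1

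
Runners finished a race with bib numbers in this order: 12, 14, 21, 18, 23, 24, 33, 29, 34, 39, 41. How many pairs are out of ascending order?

Count, for each position, how many later elements it exceeds:
12: 0
14: 0
21: 1
18: 0
23: 0
24: 0
33: 1
29: 0
34: 0
39: 0
41: 0
Sum: 0 + 0 + 1 + 0 + 0 + 0 + 1 + 0 + 0 + 0 + 0 = 2

2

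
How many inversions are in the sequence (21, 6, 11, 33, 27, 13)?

Inversion pairs (indices are 1-based):
(1,2): 21 > 6
(1,3): 21 > 11
(1,6): 21 > 13
(4,5): 33 > 27
(4,6): 33 > 13
(5,6): 27 > 13
That's 6 pairs.

6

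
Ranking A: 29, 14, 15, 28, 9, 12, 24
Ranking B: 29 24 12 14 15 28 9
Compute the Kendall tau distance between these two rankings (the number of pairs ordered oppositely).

9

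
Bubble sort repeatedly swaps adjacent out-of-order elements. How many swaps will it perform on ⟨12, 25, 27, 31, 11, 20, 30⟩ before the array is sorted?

Each adjacent swap fixes exactly one inversion, so the minimum swap count equals the number of inversions.
Count inversions — for each element, later elements that are smaller:
12: 11 → 1
25: 11, 20 → 2
27: 11, 20 → 2
31: 11, 20, 30 → 3
11: none → 0
20: none → 0
30: none → 0
Total inversions: 1 + 2 + 2 + 3 + 0 + 0 + 0 = 8

8 swaps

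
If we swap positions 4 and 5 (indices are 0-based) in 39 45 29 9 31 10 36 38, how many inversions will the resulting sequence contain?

14 inversions

Positions 4 and 5 hold 31 and 10; after swapping, the array is [39, 45, 29, 9, 10, 31, 36, 38].
Sweep left to right; for each value list the smaller values that follow it:
39: 6
45: 6
29: 2
9: 0
10: 0
31: 0
36: 0
38: 0
Sum: 6 + 6 + 2 + 0 + 0 + 0 + 0 + 0 = 14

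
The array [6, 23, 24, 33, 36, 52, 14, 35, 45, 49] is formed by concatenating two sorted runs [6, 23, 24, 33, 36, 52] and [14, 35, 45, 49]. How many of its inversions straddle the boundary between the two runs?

For each element r of the right run, count left-run elements greater than r:
r = 14: 23, 24, 33, 36, 52 → 5
r = 35: 36, 52 → 2
r = 45: 52 → 1
r = 49: 52 → 1
Cross-inversions: 5 + 2 + 1 + 1 = 9

9 cross-inversions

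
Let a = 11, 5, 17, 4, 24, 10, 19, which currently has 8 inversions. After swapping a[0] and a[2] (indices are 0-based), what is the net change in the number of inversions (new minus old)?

+1

Positions 0 and 2 hold 11 and 17; after swapping, the array is [17, 5, 11, 4, 24, 10, 19].
Sweep left to right; for each value list the smaller values that follow it:
17 → 5, 11, 4, 10 → 4
5 → 4 → 1
11 → 4, 10 → 2
4 → none → 0
24 → 10, 19 → 2
10 → none → 0
19 → none → 0
Sum: 4 + 1 + 2 + 0 + 2 + 0 + 0 = 9
Change: 9 − 8 = +1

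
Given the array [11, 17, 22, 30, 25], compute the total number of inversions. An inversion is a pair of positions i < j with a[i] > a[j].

For each element, count later entries that are smaller:
11 → none → 0
17 → none → 0
22 → none → 0
30 → 25 → 1
25 → none → 0
Sum: 0 + 0 + 0 + 1 + 0 = 1

1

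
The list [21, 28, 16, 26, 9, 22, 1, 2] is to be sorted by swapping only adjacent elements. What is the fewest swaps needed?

Each adjacent swap fixes exactly one inversion, so the minimum swap count equals the number of inversions.
Count inversions — for each element, later elements that are smaller:
21: 16, 9, 1, 2 → 4
28: 16, 26, 9, 22, 1, 2 → 6
16: 9, 1, 2 → 3
26: 9, 22, 1, 2 → 4
9: 1, 2 → 2
22: 1, 2 → 2
1: none → 0
2: none → 0
Total inversions: 4 + 6 + 3 + 4 + 2 + 2 + 0 + 0 = 21

21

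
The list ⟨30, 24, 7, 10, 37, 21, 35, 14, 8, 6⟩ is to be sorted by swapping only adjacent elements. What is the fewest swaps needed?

There are 30 swaps.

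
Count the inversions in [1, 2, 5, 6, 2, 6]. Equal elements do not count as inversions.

2

For each element, count later entries that are smaller:
1 → none → 0
2 → none → 0
5 → 2 → 1
6 → 2 → 1
2 → none → 0
6 → none → 0
Sum: 0 + 0 + 1 + 1 + 0 + 0 = 2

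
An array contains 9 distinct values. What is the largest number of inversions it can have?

36 inversions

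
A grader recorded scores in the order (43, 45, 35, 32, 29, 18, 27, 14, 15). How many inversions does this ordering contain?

33 inversions

Element-by-element contributions:
43 → 35, 32, 29, 18, 27, 14, 15 → 7
45 → 35, 32, 29, 18, 27, 14, 15 → 7
35 → 32, 29, 18, 27, 14, 15 → 6
32 → 29, 18, 27, 14, 15 → 5
29 → 18, 27, 14, 15 → 4
18 → 14, 15 → 2
27 → 14, 15 → 2
14 → none → 0
15 → none → 0
Sum: 7 + 7 + 6 + 5 + 4 + 2 + 2 + 0 + 0 = 33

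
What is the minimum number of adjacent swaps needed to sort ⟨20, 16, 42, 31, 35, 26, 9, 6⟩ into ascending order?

Minimum adjacent swaps = number of inversions (each swap of adjacent out-of-order elements removes one inversion and no swap can remove more).
Count inversions — for each element, later elements that are smaller:
20: 16, 9, 6 → 3
16: 9, 6 → 2
42: 31, 35, 26, 9, 6 → 5
31: 26, 9, 6 → 3
35: 26, 9, 6 → 3
26: 9, 6 → 2
9: 6 → 1
6: none → 0
Total inversions: 3 + 2 + 5 + 3 + 3 + 2 + 1 + 0 = 19

19 adjacent swaps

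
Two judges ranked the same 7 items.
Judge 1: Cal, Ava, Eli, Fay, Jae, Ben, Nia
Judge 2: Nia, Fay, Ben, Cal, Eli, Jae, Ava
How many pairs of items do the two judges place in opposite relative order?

Assign each item its position (1..7) in the first ordering, then rewrite the second ordering as that position sequence:
positions: Cal→1, Ava→2, Eli→3, Fay→4, Jae→5, Ben→6, Nia→7
second ordering as positions: [7, 4, 6, 1, 3, 5, 2]
Discordant pairs = inversions in this position sequence.
7: 4, 6, 1, 3, 5, 2 → 6
4: 1, 3, 2 → 3
6: 1, 3, 5, 2 → 4
1: 0
3: 2 → 1
5: 2 → 1
2: 0
Total: 6 + 3 + 4 + 0 + 1 + 1 + 0 = 15

15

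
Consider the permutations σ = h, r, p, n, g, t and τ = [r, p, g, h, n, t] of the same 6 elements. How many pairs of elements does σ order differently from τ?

Discordant pairs: 4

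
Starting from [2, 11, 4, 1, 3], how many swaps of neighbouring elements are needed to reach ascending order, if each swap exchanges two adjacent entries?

Minimum adjacent swaps = number of inversions (each swap of adjacent out-of-order elements removes one inversion and no swap can remove more).
Count inversions — for each element, later elements that are smaller:
2: 1 → 1
11: 4, 1, 3 → 3
4: 1, 3 → 2
1: none → 0
3: none → 0
Total inversions: 1 + 3 + 2 + 0 + 0 = 6

6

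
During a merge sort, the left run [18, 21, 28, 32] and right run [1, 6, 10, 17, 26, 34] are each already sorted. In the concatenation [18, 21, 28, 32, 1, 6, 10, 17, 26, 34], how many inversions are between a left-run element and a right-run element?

18

Take each right-half value and tally the left-half values above it:
r = 1: 18, 21, 28, 32 → 4
r = 6: 18, 21, 28, 32 → 4
r = 10: 18, 21, 28, 32 → 4
r = 17: 18, 21, 28, 32 → 4
r = 26: 28, 32 → 2
r = 34: none → 0
Cross-inversions: 4 + 4 + 4 + 4 + 2 + 0 = 18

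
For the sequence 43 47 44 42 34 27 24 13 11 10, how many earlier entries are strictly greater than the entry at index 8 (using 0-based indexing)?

8 such elements

The element at index 8 is 11.
Elements before it: 43, 47, 44, 42, 34, 27, 24, 13
Those larger than 11: 43, 47, 44, 42, 34, 27, 24, 13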